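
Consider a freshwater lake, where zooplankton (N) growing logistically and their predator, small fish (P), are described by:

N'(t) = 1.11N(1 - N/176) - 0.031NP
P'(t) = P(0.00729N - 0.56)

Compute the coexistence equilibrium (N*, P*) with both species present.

N* ≈ 76.8, P* ≈ 20.2

From dP/dt = 0 with P > 0: 0.00729N* = 0.56, so N* = 76.8.
Substitute into dN/dt = 0: 1.11(1 - 76.8/176) = 0.031P*.
The bracket is 0.564, giving P* = 0.626/0.031 = 20.2.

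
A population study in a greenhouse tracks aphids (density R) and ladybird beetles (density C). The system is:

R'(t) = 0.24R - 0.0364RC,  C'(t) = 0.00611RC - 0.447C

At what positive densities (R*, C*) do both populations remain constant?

Set dC/dt = 0 with C > 0: 0.00611R - 0.447 = 0, so R* = 0.447/0.00611 = 73.2.
Set dR/dt = 0 with R > 0: 0.24 - 0.0364C = 0, so C* = 0.24/0.0364 = 6.59.

R* ≈ 73.2, C* ≈ 6.59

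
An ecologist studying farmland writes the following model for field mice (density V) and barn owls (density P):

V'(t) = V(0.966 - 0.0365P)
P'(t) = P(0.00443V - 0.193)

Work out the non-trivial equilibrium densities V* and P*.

Set dP/dt = 0 with P > 0: 0.00443V - 0.193 = 0, so V* = 0.193/0.00443 = 43.6.
Set dV/dt = 0 with V > 0: 0.966 - 0.0365P = 0, so P* = 0.966/0.0365 = 26.5.

V* ≈ 43.6, P* ≈ 26.5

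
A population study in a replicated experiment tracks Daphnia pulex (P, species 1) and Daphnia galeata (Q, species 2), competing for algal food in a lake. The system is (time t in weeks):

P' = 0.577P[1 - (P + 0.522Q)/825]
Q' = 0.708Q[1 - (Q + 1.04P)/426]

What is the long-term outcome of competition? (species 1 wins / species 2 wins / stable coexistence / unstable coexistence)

species 1 excludes species 2

Compare the nullcline intercepts: K1/α12 = 825/0.522 = 1580 > K2 = 426; K2/α21 = 426/1.04 = 410 < K1 = 825.
Since the inequalities point opposite ways, species 1 can invade but species 2 cannot.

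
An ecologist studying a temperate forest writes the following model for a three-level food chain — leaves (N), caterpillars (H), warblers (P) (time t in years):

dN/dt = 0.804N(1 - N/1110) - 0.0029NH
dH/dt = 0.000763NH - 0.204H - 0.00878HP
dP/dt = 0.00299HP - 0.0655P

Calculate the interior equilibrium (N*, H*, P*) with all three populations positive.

From dP/dt = 0: 0.00299H* = 0.0655, so H* = 21.9.
From dN/dt = 0: 0.804(1 - N*/1110) = 0.0029·21.9, giving N* = 1110·(1 - 0.079) = 1020.
From dH/dt = 0: 0.000763·1020 - 0.204 = 0.00878P*, so P* = 0.576/0.00878 = 65.6.

N* ≈ 1020, H* ≈ 21.9, P* ≈ 65.6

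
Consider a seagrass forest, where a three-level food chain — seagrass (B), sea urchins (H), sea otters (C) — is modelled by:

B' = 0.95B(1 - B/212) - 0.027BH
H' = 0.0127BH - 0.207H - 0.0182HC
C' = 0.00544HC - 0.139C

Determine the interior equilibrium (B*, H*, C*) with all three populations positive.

B* ≈ 58, H* ≈ 25.6, C* ≈ 29.1

From dC/dt = 0: 0.00544H* = 0.139, so H* = 25.6.
From dB/dt = 0: 0.95(1 - B*/212) = 0.027·25.6, giving B* = 212·(1 - 0.726) = 58.
From dH/dt = 0: 0.0127·58 - 0.207 = 0.0182C*, so C* = 0.53/0.0182 = 29.1.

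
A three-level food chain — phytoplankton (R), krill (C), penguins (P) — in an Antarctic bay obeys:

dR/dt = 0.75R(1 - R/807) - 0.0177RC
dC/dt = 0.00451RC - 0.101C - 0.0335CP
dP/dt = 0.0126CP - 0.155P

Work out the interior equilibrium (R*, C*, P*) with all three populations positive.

R* ≈ 573, C* ≈ 12.3, P* ≈ 74.1

From dP/dt = 0: 0.0126C* = 0.155, so C* = 12.3.
From dR/dt = 0: 0.75(1 - R*/807) = 0.0177·12.3, giving R* = 807·(1 - 0.29) = 573.
From dC/dt = 0: 0.00451·573 - 0.101 = 0.0335P*, so P* = 2.48/0.0335 = 74.1.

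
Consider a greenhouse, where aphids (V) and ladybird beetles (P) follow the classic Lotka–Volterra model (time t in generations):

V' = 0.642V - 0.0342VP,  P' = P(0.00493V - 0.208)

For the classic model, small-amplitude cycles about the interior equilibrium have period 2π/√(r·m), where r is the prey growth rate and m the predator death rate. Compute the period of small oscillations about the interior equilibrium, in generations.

T ≈ 17.2 generations

Here r = 0.642 and m = 0.208, so r·m = 0.134.
ω = √0.134 = 0.365 per generation, hence T = 2π/ω ≈ 17.2 generations.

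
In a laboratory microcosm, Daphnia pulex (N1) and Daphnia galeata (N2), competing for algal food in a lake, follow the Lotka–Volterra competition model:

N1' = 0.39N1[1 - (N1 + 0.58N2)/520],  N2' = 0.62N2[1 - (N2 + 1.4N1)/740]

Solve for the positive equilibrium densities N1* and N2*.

N1* ≈ 483, N2* ≈ 63.8

Setting both brackets to zero gives the nullclines N1 + 0.58N2 = 520 and 1.4N1 + N2 = 740.
Substituting N2 = 740 - 1.4N1 into the first: N1(1 - 0.58·1.4) = 520 - 0.58·740.
So N1* = 90.8/0.188 = 483, and then N2* = 740 - 1.4·483 = 63.8.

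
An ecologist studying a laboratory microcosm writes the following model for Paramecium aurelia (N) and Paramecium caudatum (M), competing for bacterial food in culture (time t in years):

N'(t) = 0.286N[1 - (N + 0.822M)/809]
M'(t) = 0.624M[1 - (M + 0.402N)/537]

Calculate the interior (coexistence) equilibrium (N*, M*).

N* ≈ 549, M* ≈ 316

Setting both brackets to zero gives the nullclines N + 0.822M = 809 and 0.402N + M = 537.
Substituting M = 537 - 0.402N into the first: N(1 - 0.822·0.402) = 809 - 0.822·537.
So N* = 368/0.67 = 549, and then M* = 537 - 0.402·549 = 316.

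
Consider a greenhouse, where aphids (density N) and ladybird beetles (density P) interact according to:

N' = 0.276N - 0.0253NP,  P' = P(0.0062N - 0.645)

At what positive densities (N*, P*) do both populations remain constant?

N* ≈ 104, P* ≈ 10.9

Set dP/dt = 0 with P > 0: 0.0062N - 0.645 = 0, so N* = 0.645/0.0062 = 104.
Set dN/dt = 0 with N > 0: 0.276 - 0.0253P = 0, so P* = 0.276/0.0253 = 10.9.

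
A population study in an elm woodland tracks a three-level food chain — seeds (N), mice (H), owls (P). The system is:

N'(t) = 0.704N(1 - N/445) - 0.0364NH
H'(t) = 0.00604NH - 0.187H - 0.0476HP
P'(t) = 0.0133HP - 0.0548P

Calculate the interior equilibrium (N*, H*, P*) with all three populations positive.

From dP/dt = 0: 0.0133H* = 0.0548, so H* = 4.12.
From dN/dt = 0: 0.704(1 - N*/445) = 0.0364·4.12, giving N* = 445·(1 - 0.213) = 350.
From dH/dt = 0: 0.00604·350 - 0.187 = 0.0476P*, so P* = 1.93/0.0476 = 40.5.

N* ≈ 350, H* ≈ 4.12, P* ≈ 40.5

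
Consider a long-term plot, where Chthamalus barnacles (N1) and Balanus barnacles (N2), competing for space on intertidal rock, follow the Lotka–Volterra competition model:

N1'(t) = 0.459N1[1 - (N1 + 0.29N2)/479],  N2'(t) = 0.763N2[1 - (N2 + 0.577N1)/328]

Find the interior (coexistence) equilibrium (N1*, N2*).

Setting both brackets to zero gives the nullclines N1 + 0.29N2 = 479 and 0.577N1 + N2 = 328.
Substituting N2 = 328 - 0.577N1 into the first: N1(1 - 0.29·0.577) = 479 - 0.29·328.
So N1* = 384/0.833 = 461, and then N2* = 328 - 0.577·461 = 62.

N1* ≈ 461, N2* ≈ 62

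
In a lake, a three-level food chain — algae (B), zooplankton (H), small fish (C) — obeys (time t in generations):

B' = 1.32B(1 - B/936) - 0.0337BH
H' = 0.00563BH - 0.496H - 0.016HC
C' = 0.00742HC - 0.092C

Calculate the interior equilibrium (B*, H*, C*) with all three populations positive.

B* ≈ 640, H* ≈ 12.4, C* ≈ 194

From dC/dt = 0: 0.00742H* = 0.092, so H* = 12.4.
From dB/dt = 0: 1.32(1 - B*/936) = 0.0337·12.4, giving B* = 936·(1 - 0.317) = 640.
From dH/dt = 0: 0.00563·640 - 0.496 = 0.016C*, so C* = 3.11/0.016 = 194.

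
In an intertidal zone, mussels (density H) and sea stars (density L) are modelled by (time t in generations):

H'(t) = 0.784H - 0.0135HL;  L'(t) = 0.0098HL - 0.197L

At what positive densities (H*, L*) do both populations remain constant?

Set dL/dt = 0 with L > 0: 0.0098H - 0.197 = 0, so H* = 0.197/0.0098 = 20.1.
Set dH/dt = 0 with H > 0: 0.784 - 0.0135L = 0, so L* = 0.784/0.0135 = 58.1.

H* ≈ 20.1, L* ≈ 58.1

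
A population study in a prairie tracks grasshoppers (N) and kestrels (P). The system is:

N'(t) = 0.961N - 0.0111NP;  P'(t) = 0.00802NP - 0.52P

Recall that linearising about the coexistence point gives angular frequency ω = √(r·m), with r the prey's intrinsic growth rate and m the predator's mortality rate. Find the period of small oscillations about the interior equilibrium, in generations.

Here r = 0.961 and m = 0.52, so r·m = 0.5.
ω = √0.5 = 0.707 per generation, hence T = 2π/ω ≈ 8.89 generations.

T ≈ 8.89 generations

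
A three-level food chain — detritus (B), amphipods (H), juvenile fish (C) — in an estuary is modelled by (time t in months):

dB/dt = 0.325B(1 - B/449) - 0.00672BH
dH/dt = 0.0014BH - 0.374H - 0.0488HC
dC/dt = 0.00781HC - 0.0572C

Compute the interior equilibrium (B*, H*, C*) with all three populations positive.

B* ≈ 381, H* ≈ 7.32, C* ≈ 3.27

From dC/dt = 0: 0.00781H* = 0.0572, so H* = 7.32.
From dB/dt = 0: 0.325(1 - B*/449) = 0.00672·7.32, giving B* = 449·(1 - 0.151) = 381.
From dH/dt = 0: 0.0014·381 - 0.374 = 0.0488C*, so C* = 0.159/0.0488 = 3.27.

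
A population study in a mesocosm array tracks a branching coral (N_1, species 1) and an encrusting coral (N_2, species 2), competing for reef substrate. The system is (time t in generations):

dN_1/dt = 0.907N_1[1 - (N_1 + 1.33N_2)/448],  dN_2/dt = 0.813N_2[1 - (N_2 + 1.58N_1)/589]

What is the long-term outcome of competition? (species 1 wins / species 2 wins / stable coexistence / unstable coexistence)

Compare the nullcline intercepts: K1/α12 = 448/1.33 = 337 < K2 = 589; K2/α21 = 589/1.58 = 373 < K1 = 448.
Since both are reversed, neither can invade when rare; the interior point is a saddle.

unstable coexistence (outcome depends on initial conditions)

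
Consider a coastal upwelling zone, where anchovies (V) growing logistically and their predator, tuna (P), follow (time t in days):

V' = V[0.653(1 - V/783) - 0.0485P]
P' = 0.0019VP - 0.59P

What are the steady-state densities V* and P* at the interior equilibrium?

V* ≈ 311, P* ≈ 8.12

From dP/dt = 0 with P > 0: 0.0019V* = 0.59, so V* = 311.
Substitute into dV/dt = 0: 0.653(1 - 311/783) = 0.0485P*.
The bracket is 0.603, giving P* = 0.394/0.0485 = 8.12.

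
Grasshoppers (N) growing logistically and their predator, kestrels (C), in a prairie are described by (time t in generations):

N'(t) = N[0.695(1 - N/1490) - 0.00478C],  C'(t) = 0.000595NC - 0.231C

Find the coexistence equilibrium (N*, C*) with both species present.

From dC/dt = 0 with C > 0: 0.000595N* = 0.231, so N* = 388.
Substitute into dN/dt = 0: 0.695(1 - 388/1490) = 0.00478C*.
The bracket is 0.739, giving C* = 0.514/0.00478 = 108.

N* ≈ 388, C* ≈ 108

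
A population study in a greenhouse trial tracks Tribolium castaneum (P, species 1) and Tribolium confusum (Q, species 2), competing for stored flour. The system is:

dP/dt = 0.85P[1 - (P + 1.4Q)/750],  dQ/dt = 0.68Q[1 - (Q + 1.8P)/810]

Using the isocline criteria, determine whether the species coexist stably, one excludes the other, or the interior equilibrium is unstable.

unstable coexistence (outcome depends on initial conditions)

Compare the nullcline intercepts: K1/α12 = 750/1.4 = 536 < K2 = 810; K2/α21 = 810/1.8 = 450 < K1 = 750.
Since both are reversed, neither can invade when rare; the interior point is a saddle.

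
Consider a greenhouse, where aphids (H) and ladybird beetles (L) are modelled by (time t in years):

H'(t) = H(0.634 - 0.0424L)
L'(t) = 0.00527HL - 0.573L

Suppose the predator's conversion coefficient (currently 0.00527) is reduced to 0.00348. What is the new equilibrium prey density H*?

H* ≈ 165

At the interior fixed point, setting dL/dt = 0 with L > 0 fixes H* = (predator death rate)/(HL coefficient) — independent of the other coefficients.
With the change, H* = 0.573/0.00348 = 165; it rises from 109.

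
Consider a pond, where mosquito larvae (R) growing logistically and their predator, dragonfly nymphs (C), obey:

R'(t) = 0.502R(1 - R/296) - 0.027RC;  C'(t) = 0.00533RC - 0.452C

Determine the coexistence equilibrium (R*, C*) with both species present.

R* ≈ 84.8, C* ≈ 13.3

From dC/dt = 0 with C > 0: 0.00533R* = 0.452, so R* = 84.8.
Substitute into dR/dt = 0: 0.502(1 - 84.8/296) = 0.027C*.
The bracket is 0.714, giving C* = 0.358/0.027 = 13.3.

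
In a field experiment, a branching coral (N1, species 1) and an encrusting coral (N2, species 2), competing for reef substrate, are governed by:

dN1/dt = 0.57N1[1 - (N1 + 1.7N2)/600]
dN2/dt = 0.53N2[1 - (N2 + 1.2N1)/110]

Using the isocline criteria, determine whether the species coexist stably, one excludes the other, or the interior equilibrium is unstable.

species 1 excludes species 2

Compare the nullcline intercepts: K1/α12 = 600/1.7 = 353 > K2 = 110; K2/α21 = 110/1.2 = 91.7 < K1 = 600.
Since the inequalities point opposite ways, species 1 can invade but species 2 cannot.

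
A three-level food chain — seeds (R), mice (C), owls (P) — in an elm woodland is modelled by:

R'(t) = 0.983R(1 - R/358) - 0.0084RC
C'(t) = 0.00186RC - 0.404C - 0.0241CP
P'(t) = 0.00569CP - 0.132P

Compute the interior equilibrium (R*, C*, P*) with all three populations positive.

From dP/dt = 0: 0.00569C* = 0.132, so C* = 23.2.
From dR/dt = 0: 0.983(1 - R*/358) = 0.0084·23.2, giving R* = 358·(1 - 0.198) = 287.
From dC/dt = 0: 0.00186·287 - 0.404 = 0.0241P*, so P* = 0.13/0.0241 = 5.39.

R* ≈ 287, C* ≈ 23.2, P* ≈ 5.39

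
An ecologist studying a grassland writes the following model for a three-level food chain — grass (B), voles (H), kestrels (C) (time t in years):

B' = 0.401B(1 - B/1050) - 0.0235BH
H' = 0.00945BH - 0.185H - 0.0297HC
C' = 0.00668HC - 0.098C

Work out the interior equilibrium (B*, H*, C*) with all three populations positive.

B* ≈ 147, H* ≈ 14.7, C* ≈ 40.6

From dC/dt = 0: 0.00668H* = 0.098, so H* = 14.7.
From dB/dt = 0: 0.401(1 - B*/1050) = 0.0235·14.7, giving B* = 1050·(1 - 0.86) = 147.
From dH/dt = 0: 0.00945·147 - 0.185 = 0.0297C*, so C* = 1.21/0.0297 = 40.6.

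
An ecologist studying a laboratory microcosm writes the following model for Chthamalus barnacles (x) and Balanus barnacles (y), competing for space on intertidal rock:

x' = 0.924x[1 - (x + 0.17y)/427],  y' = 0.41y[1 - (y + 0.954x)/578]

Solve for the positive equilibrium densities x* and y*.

x* ≈ 392, y* ≈ 204

Setting both brackets to zero gives the nullclines x + 0.17y = 427 and 0.954x + y = 578.
Substituting y = 578 - 0.954x into the first: x(1 - 0.17·0.954) = 427 - 0.17·578.
So x* = 329/0.838 = 392, and then y* = 578 - 0.954·392 = 204.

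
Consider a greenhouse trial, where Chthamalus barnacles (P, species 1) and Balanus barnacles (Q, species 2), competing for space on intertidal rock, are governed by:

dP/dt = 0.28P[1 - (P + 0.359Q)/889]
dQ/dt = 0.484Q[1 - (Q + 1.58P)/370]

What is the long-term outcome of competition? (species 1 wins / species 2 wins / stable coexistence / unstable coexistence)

Compare the nullcline intercepts: K1/α12 = 889/0.359 = 2480 > K2 = 370; K2/α21 = 370/1.58 = 234 < K1 = 889.
Since the inequalities point opposite ways, species 1 can invade but species 2 cannot.

species 1 excludes species 2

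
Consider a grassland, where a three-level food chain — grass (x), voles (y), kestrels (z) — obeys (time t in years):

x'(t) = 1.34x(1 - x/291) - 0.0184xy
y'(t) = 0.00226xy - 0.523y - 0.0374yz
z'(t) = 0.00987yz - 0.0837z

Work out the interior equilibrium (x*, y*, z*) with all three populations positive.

x* ≈ 257, y* ≈ 8.48, z* ≈ 1.55

From dz/dt = 0: 0.00987y* = 0.0837, so y* = 8.48.
From dx/dt = 0: 1.34(1 - x*/291) = 0.0184·8.48, giving x* = 291·(1 - 0.116) = 257.
From dy/dt = 0: 0.00226·257 - 0.523 = 0.0374z*, so z* = 0.0581/0.0374 = 1.55.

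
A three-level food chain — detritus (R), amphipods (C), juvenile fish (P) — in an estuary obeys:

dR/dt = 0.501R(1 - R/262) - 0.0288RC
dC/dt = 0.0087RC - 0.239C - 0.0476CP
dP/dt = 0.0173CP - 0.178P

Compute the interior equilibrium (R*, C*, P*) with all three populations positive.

R* ≈ 107, C* ≈ 10.3, P* ≈ 14.5

From dP/dt = 0: 0.0173C* = 0.178, so C* = 10.3.
From dR/dt = 0: 0.501(1 - R*/262) = 0.0288·10.3, giving R* = 262·(1 - 0.591) = 107.
From dC/dt = 0: 0.0087·107 - 0.239 = 0.0476P*, so P* = 0.692/0.0476 = 14.5.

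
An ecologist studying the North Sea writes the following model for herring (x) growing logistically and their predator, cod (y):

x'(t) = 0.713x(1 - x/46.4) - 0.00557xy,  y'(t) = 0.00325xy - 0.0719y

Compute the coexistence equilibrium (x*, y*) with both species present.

x* ≈ 22.1, y* ≈ 67

From dy/dt = 0 with y > 0: 0.00325x* = 0.0719, so x* = 22.1.
Substitute into dx/dt = 0: 0.713(1 - 22.1/46.4) = 0.00557y*.
The bracket is 0.523, giving y* = 0.373/0.00557 = 67.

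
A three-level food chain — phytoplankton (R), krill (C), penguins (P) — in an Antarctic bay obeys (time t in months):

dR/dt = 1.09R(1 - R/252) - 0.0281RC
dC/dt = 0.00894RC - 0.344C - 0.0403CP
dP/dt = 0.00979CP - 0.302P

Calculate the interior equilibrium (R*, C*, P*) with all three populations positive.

R* ≈ 51.6, C* ≈ 30.8, P* ≈ 2.91

From dP/dt = 0: 0.00979C* = 0.302, so C* = 30.8.
From dR/dt = 0: 1.09(1 - R*/252) = 0.0281·30.8, giving R* = 252·(1 - 0.795) = 51.6.
From dC/dt = 0: 0.00894·51.6 - 0.344 = 0.0403P*, so P* = 0.117/0.0403 = 2.91.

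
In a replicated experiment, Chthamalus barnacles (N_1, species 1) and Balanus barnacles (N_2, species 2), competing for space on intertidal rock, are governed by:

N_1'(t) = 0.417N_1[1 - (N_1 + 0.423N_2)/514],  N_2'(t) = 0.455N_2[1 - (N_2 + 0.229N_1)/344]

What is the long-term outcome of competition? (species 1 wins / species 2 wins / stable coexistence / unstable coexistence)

Compare the nullcline intercepts: K1/α12 = 514/0.423 = 1220 > K2 = 344; K2/α21 = 344/0.229 = 1500 > K1 = 514.
Since both inequalities hold, each species can invade when rare, so the interior equilibrium is stable.

stable coexistence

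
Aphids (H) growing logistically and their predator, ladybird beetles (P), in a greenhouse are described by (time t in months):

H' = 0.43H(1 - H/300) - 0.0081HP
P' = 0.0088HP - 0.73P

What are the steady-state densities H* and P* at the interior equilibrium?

H* ≈ 83, P* ≈ 38.4

From dP/dt = 0 with P > 0: 0.0088H* = 0.73, so H* = 83.
Substitute into dH/dt = 0: 0.43(1 - 83/300) = 0.0081P*.
The bracket is 0.723, giving P* = 0.311/0.0081 = 38.4.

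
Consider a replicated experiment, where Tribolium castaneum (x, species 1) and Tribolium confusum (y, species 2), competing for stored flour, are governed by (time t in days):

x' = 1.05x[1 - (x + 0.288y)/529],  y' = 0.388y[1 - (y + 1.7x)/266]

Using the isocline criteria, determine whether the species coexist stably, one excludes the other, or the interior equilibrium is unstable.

species 1 excludes species 2

Compare the nullcline intercepts: K1/α12 = 529/0.288 = 1840 > K2 = 266; K2/α21 = 266/1.7 = 156 < K1 = 529.
Since the inequalities point opposite ways, species 1 can invade but species 2 cannot.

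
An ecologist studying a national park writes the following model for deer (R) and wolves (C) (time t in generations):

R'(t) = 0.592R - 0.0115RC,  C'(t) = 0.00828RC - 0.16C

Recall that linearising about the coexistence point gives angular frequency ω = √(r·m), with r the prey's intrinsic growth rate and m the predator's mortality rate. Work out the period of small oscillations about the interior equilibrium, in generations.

Here r = 0.592 and m = 0.16, so r·m = 0.0947.
ω = √0.0947 = 0.308 per generation, hence T = 2π/ω ≈ 20.4 generations.

T ≈ 20.4 generations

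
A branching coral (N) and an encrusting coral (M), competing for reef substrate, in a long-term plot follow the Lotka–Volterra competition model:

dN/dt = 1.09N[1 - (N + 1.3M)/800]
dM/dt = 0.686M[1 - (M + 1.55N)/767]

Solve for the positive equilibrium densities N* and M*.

Setting both brackets to zero gives the nullclines N + 1.3M = 800 and 1.55N + M = 767.
Substituting M = 767 - 1.55N into the first: N(1 - 1.3·1.55) = 800 - 1.3·767.
So N* = -197/-1.02 = 194, and then M* = 767 - 1.55·194 = 466.

N* ≈ 194, M* ≈ 466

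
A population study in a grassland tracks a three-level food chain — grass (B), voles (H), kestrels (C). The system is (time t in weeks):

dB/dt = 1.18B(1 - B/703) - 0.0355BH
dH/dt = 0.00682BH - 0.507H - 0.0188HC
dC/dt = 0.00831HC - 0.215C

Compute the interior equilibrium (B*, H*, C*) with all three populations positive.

From dC/dt = 0: 0.00831H* = 0.215, so H* = 25.9.
From dB/dt = 0: 1.18(1 - B*/703) = 0.0355·25.9, giving B* = 703·(1 - 0.778) = 156.
From dH/dt = 0: 0.00682·156 - 0.507 = 0.0188C*, so C* = 0.556/0.0188 = 29.6.

B* ≈ 156, H* ≈ 25.9, C* ≈ 29.6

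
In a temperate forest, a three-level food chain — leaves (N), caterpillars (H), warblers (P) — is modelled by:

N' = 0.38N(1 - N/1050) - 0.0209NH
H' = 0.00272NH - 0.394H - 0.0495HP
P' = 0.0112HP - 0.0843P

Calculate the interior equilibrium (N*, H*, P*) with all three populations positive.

N* ≈ 615, H* ≈ 7.53, P* ≈ 25.9

From dP/dt = 0: 0.0112H* = 0.0843, so H* = 7.53.
From dN/dt = 0: 0.38(1 - N*/1050) = 0.0209·7.53, giving N* = 1050·(1 - 0.414) = 615.
From dH/dt = 0: 0.00272·615 - 0.394 = 0.0495P*, so P* = 1.28/0.0495 = 25.9.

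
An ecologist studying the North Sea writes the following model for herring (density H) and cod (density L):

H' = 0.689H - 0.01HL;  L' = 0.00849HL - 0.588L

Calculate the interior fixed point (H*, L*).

Set dL/dt = 0 with L > 0: 0.00849H - 0.588 = 0, so H* = 0.588/0.00849 = 69.3.
Set dH/dt = 0 with H > 0: 0.689 - 0.01L = 0, so L* = 0.689/0.01 = 68.9.

H* ≈ 69.3, L* ≈ 68.9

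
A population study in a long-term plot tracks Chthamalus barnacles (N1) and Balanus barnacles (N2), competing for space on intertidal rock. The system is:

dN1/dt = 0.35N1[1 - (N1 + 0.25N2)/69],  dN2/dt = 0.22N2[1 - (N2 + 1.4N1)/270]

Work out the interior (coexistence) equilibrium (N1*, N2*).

N1* ≈ 2.31, N2* ≈ 267

Setting both brackets to zero gives the nullclines N1 + 0.25N2 = 69 and 1.4N1 + N2 = 270.
Substituting N2 = 270 - 1.4N1 into the first: N1(1 - 0.25·1.4) = 69 - 0.25·270.
So N1* = 1.5/0.65 = 2.31, and then N2* = 270 - 1.4·2.31 = 267.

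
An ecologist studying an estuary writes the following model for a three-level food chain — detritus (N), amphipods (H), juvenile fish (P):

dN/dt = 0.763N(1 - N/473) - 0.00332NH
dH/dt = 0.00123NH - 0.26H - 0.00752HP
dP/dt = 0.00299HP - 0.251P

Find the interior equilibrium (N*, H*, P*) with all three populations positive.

N* ≈ 300, H* ≈ 83.9, P* ≈ 14.5

From dP/dt = 0: 0.00299H* = 0.251, so H* = 83.9.
From dN/dt = 0: 0.763(1 - N*/473) = 0.00332·83.9, giving N* = 473·(1 - 0.365) = 300.
From dH/dt = 0: 0.00123·300 - 0.26 = 0.00752P*, so P* = 0.109/0.00752 = 14.5.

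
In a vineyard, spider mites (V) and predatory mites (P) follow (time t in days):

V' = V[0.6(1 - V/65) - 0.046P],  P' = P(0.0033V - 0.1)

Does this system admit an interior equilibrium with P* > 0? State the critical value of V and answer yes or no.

Threshold V = 30.3; K > 30.3, so yes, the predator persists.

The predator equation gives dP/dt > 0 only when V > 0.1/0.0033 = 30.3.
Without the predator, V → K = 65. Since 65 > 30.3, the predator can invade and persist.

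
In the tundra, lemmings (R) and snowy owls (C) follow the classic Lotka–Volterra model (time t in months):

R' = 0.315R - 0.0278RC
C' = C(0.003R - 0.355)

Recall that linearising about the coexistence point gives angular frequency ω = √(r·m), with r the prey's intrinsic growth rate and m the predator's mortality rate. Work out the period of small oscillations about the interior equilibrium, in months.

Here r = 0.315 and m = 0.355, so r·m = 0.112.
ω = √0.112 = 0.334 per month, hence T = 2π/ω ≈ 18.8 months.

T ≈ 18.8 months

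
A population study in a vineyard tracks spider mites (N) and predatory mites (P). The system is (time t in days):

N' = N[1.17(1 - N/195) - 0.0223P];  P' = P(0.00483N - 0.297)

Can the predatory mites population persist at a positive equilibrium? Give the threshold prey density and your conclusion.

The predator equation gives dP/dt > 0 only when N > 0.297/0.00483 = 61.5.
Without the predator, N → K = 195. Since 195 > 61.5, the predator can invade and persist.

Threshold N = 61.5; K > 61.5, so yes, the predator persists.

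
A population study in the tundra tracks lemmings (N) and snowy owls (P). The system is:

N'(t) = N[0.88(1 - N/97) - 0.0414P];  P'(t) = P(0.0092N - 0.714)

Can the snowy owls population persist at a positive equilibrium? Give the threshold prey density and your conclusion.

Threshold N = 77.6; K > 77.6, so yes, the predator persists.

The predator equation gives dP/dt > 0 only when N > 0.714/0.0092 = 77.6.
Without the predator, N → K = 97. Since 97 > 77.6, the predator can invade and persist.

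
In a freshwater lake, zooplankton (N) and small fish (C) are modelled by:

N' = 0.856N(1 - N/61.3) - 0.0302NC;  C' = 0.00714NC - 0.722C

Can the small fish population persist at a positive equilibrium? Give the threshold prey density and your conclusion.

The predator equation gives dC/dt > 0 only when N > 0.722/0.00714 = 101.
Without the predator, N → K = 61.3. Since 61.3 < 101, the predator cannot invade.

Threshold N = 101; K < 101, so no, the predator goes extinct.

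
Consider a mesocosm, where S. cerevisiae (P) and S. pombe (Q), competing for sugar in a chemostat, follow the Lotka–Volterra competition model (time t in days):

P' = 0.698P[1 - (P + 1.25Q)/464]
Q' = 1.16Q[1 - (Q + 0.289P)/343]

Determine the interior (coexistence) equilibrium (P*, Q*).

Setting both brackets to zero gives the nullclines P + 1.25Q = 464 and 0.289P + Q = 343.
Substituting Q = 343 - 0.289P into the first: P(1 - 1.25·0.289) = 464 - 1.25·343.
So P* = 35.2/0.639 = 55.2, and then Q* = 343 - 0.289·55.2 = 327.

P* ≈ 55.2, Q* ≈ 327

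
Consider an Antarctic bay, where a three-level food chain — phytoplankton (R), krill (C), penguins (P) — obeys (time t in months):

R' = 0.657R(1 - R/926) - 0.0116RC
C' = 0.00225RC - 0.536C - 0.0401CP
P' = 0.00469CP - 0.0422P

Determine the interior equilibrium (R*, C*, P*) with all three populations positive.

R* ≈ 779, C* ≈ 9, P* ≈ 30.3

From dP/dt = 0: 0.00469C* = 0.0422, so C* = 9.
From dR/dt = 0: 0.657(1 - R*/926) = 0.0116·9, giving R* = 926·(1 - 0.159) = 779.
From dC/dt = 0: 0.00225·779 - 0.536 = 0.0401P*, so P* = 1.22/0.0401 = 30.3.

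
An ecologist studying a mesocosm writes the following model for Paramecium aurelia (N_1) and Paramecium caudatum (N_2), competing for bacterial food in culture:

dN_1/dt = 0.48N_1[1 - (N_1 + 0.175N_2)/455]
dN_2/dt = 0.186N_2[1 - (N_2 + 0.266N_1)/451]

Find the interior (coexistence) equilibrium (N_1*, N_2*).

Setting both brackets to zero gives the nullclines N_1 + 0.175N_2 = 455 and 0.266N_1 + N_2 = 451.
Substituting N_2 = 451 - 0.266N_1 into the first: N_1(1 - 0.175·0.266) = 455 - 0.175·451.
So N_1* = 376/0.953 = 394, and then N_2* = 451 - 0.266·394 = 346.

N_1* ≈ 394, N_2* ≈ 346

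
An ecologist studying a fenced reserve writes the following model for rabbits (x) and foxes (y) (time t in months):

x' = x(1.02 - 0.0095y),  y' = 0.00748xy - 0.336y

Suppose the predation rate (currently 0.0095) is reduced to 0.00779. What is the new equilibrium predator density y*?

y* ≈ 131

At the interior fixed point, setting dx/dt = 0 with x > 0 fixes y* = (prey growth rate)/(xy coefficient) — independent of the other coefficients.
With the change, y* = 1.02/0.00779 = 131; it rises from 107.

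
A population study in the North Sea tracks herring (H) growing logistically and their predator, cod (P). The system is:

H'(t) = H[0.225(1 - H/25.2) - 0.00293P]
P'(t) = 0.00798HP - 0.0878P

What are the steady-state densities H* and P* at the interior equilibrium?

H* ≈ 11, P* ≈ 43.3

From dP/dt = 0 with P > 0: 0.00798H* = 0.0878, so H* = 11.
Substitute into dH/dt = 0: 0.225(1 - 11/25.2) = 0.00293P*.
The bracket is 0.563, giving P* = 0.127/0.00293 = 43.3.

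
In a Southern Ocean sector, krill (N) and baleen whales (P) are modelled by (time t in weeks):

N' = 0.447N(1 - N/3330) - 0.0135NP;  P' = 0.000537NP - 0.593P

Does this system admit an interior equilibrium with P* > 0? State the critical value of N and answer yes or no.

Threshold N = 1100; K > 1100, so yes, the predator persists.

The predator equation gives dP/dt > 0 only when N > 0.593/0.000537 = 1100.
Without the predator, N → K = 3330. Since 3330 > 1100, the predator can invade and persist.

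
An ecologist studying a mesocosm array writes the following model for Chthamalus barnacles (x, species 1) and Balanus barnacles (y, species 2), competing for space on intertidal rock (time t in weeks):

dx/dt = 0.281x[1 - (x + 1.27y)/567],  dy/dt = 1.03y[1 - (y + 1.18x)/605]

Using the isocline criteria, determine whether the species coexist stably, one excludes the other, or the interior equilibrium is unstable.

unstable coexistence (outcome depends on initial conditions)

Compare the nullcline intercepts: K1/α12 = 567/1.27 = 446 < K2 = 605; K2/α21 = 605/1.18 = 513 < K1 = 567.
Since both are reversed, neither can invade when rare; the interior point is a saddle.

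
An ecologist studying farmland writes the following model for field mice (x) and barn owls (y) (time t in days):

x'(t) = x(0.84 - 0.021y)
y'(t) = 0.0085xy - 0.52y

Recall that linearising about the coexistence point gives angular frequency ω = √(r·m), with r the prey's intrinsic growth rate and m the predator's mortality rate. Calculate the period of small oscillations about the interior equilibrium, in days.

T ≈ 9.51 days

Here r = 0.84 and m = 0.52, so r·m = 0.437.
ω = √0.437 = 0.661 per day, hence T = 2π/ω ≈ 9.51 days.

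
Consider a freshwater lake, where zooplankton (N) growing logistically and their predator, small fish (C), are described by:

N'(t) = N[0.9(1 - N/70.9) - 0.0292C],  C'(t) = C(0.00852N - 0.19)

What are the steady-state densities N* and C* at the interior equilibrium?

N* ≈ 22.3, C* ≈ 21.1

From dC/dt = 0 with C > 0: 0.00852N* = 0.19, so N* = 22.3.
Substitute into dN/dt = 0: 0.9(1 - 22.3/70.9) = 0.0292C*.
The bracket is 0.685, giving C* = 0.617/0.0292 = 21.1.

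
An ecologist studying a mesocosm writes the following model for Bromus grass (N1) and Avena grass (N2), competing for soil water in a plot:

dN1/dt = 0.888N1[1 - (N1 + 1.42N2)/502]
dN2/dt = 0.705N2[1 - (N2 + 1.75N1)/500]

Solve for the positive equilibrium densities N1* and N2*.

N1* ≈ 140, N2* ≈ 255

Setting both brackets to zero gives the nullclines N1 + 1.42N2 = 502 and 1.75N1 + N2 = 500.
Substituting N2 = 500 - 1.75N1 into the first: N1(1 - 1.42·1.75) = 502 - 1.42·500.
So N1* = -208/-1.48 = 140, and then N2* = 500 - 1.75·140 = 255.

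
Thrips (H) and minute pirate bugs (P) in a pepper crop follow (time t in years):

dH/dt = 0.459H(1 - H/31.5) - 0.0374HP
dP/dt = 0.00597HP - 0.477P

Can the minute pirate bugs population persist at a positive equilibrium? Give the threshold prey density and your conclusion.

Threshold H = 79.9; K < 79.9, so no, the predator goes extinct.

The predator equation gives dP/dt > 0 only when H > 0.477/0.00597 = 79.9.
Without the predator, H → K = 31.5. Since 31.5 < 79.9, the predator cannot invade.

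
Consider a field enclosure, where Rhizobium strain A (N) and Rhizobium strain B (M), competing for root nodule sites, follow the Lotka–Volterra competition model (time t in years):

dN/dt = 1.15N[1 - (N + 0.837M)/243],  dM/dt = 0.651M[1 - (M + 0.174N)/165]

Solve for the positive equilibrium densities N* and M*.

Setting both brackets to zero gives the nullclines N + 0.837M = 243 and 0.174N + M = 165.
Substituting M = 165 - 0.174N into the first: N(1 - 0.837·0.174) = 243 - 0.837·165.
So N* = 105/0.854 = 123, and then M* = 165 - 0.174·123 = 144.

N* ≈ 123, M* ≈ 144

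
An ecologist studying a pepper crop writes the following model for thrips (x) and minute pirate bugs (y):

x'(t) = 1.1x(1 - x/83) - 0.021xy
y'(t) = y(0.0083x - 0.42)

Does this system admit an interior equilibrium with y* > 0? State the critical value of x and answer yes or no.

The predator equation gives dy/dt > 0 only when x > 0.42/0.0083 = 50.6.
Without the predator, x → K = 83. Since 83 > 50.6, the predator can invade and persist.

Threshold x = 50.6; K > 50.6, so yes, the predator persists.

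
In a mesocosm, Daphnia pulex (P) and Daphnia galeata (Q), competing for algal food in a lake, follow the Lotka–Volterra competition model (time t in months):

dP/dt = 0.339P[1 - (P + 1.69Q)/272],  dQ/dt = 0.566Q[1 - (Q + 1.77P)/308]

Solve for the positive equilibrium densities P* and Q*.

P* ≈ 125, Q* ≈ 87.1

Setting both brackets to zero gives the nullclines P + 1.69Q = 272 and 1.77P + Q = 308.
Substituting Q = 308 - 1.77P into the first: P(1 - 1.69·1.77) = 272 - 1.69·308.
So P* = -249/-1.99 = 125, and then Q* = 308 - 1.77·125 = 87.1.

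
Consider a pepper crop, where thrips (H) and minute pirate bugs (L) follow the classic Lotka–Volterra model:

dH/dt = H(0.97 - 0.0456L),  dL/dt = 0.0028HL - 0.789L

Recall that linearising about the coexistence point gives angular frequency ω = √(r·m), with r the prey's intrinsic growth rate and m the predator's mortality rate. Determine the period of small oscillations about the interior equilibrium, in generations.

Here r = 0.97 and m = 0.789, so r·m = 0.765.
ω = √0.765 = 0.875 per generation, hence T = 2π/ω ≈ 7.18 generations.

T ≈ 7.18 generations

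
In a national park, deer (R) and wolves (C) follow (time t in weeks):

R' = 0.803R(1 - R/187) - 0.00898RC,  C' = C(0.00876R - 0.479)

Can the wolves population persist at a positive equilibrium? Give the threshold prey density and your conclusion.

Threshold R = 54.7; K > 54.7, so yes, the predator persists.

The predator equation gives dC/dt > 0 only when R > 0.479/0.00876 = 54.7.
Without the predator, R → K = 187. Since 187 > 54.7, the predator can invade and persist.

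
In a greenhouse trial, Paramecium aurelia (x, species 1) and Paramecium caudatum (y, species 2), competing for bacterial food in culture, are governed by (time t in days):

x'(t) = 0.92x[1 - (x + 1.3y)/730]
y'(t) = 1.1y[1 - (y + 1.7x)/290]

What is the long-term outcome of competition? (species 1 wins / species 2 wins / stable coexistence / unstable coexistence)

Compare the nullcline intercepts: K1/α12 = 730/1.3 = 562 > K2 = 290; K2/α21 = 290/1.7 = 171 < K1 = 730.
Since the inequalities point opposite ways, species 1 can invade but species 2 cannot.

species 1 excludes species 2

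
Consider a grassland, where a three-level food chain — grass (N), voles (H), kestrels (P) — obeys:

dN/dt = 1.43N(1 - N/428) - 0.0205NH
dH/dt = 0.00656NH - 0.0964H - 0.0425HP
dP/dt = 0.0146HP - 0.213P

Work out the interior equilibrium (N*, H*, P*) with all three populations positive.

From dP/dt = 0: 0.0146H* = 0.213, so H* = 14.6.
From dN/dt = 0: 1.43(1 - N*/428) = 0.0205·14.6, giving N* = 428·(1 - 0.209) = 338.
From dH/dt = 0: 0.00656·338 - 0.0964 = 0.0425P*, so P* = 2.12/0.0425 = 50.

N* ≈ 338, H* ≈ 14.6, P* ≈ 50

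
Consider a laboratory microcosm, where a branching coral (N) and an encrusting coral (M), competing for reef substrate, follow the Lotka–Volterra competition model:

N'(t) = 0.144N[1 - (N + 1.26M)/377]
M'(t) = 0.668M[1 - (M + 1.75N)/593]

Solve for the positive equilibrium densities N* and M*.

N* ≈ 307, M* ≈ 55.4

Setting both brackets to zero gives the nullclines N + 1.26M = 377 and 1.75N + M = 593.
Substituting M = 593 - 1.75N into the first: N(1 - 1.26·1.75) = 377 - 1.26·593.
So N* = -370/-1.21 = 307, and then M* = 593 - 1.75·307 = 55.4.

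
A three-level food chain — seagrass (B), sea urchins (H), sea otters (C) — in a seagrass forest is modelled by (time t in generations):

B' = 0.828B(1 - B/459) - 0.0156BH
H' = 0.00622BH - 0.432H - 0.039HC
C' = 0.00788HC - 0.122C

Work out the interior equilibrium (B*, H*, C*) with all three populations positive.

B* ≈ 325, H* ≈ 15.5, C* ≈ 40.8

From dC/dt = 0: 0.00788H* = 0.122, so H* = 15.5.
From dB/dt = 0: 0.828(1 - B*/459) = 0.0156·15.5, giving B* = 459·(1 - 0.292) = 325.
From dH/dt = 0: 0.00622·325 - 0.432 = 0.039C*, so C* = 1.59/0.039 = 40.8.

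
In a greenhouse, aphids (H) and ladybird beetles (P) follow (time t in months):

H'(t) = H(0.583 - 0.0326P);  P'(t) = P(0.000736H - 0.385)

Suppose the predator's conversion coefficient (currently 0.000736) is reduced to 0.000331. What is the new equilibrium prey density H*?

At the interior fixed point, setting dP/dt = 0 with P > 0 fixes H* = (predator death rate)/(HP coefficient) — independent of the other coefficients.
With the change, H* = 0.385/0.000331 = 1160; it rises from 523.

H* ≈ 1160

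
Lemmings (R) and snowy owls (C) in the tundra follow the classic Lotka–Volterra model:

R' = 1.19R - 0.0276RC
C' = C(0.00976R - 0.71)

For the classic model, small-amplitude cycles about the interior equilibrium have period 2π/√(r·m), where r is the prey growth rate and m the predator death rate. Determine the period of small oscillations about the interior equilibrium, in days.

T ≈ 6.84 days

Here r = 1.19 and m = 0.71, so r·m = 0.845.
ω = √0.845 = 0.919 per day, hence T = 2π/ω ≈ 6.84 days.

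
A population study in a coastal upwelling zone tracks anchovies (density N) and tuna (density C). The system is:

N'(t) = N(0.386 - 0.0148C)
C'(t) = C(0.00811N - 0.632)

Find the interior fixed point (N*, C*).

Set dC/dt = 0 with C > 0: 0.00811N - 0.632 = 0, so N* = 0.632/0.00811 = 77.9.
Set dN/dt = 0 with N > 0: 0.386 - 0.0148C = 0, so C* = 0.386/0.0148 = 26.1.

N* ≈ 77.9, C* ≈ 26.1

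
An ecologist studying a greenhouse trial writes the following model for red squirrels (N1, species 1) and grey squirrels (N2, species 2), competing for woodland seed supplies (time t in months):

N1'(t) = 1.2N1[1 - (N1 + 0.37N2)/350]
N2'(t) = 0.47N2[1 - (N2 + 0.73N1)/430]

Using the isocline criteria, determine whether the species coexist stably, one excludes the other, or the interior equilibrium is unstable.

stable coexistence

Compare the nullcline intercepts: K1/α12 = 350/0.37 = 946 > K2 = 430; K2/α21 = 430/0.73 = 589 > K1 = 350.
Since both inequalities hold, each species can invade when rare, so the interior equilibrium is stable.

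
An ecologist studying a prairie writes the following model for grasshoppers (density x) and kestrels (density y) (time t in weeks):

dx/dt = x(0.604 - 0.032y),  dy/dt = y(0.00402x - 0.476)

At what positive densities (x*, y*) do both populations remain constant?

Set dy/dt = 0 with y > 0: 0.00402x - 0.476 = 0, so x* = 0.476/0.00402 = 118.
Set dx/dt = 0 with x > 0: 0.604 - 0.032y = 0, so y* = 0.604/0.032 = 18.9.

x* ≈ 118, y* ≈ 18.9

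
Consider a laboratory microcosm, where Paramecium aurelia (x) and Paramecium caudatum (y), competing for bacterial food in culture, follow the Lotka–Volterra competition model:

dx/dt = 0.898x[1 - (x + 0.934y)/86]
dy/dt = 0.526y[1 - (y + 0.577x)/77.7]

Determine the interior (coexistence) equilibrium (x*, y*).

Setting both brackets to zero gives the nullclines x + 0.934y = 86 and 0.577x + y = 77.7.
Substituting y = 77.7 - 0.577x into the first: x(1 - 0.934·0.577) = 86 - 0.934·77.7.
So x* = 13.4/0.461 = 29.1, and then y* = 77.7 - 0.577·29.1 = 60.9.

x* ≈ 29.1, y* ≈ 60.9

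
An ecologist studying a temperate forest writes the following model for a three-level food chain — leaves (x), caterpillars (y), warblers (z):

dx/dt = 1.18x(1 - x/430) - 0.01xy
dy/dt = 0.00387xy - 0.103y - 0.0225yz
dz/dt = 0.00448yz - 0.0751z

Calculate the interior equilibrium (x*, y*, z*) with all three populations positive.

From dz/dt = 0: 0.00448y* = 0.0751, so y* = 16.8.
From dx/dt = 0: 1.18(1 - x*/430) = 0.01·16.8, giving x* = 430·(1 - 0.142) = 369.
From dy/dt = 0: 0.00387·369 - 0.103 = 0.0225z*, so z* = 1.32/0.0225 = 58.9.

x* ≈ 369, y* ≈ 16.8, z* ≈ 58.9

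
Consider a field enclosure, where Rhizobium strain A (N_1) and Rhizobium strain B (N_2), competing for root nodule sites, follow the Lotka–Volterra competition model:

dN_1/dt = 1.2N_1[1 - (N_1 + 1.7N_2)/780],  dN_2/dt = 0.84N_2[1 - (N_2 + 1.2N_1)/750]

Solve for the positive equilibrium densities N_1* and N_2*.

Setting both brackets to zero gives the nullclines N_1 + 1.7N_2 = 780 and 1.2N_1 + N_2 = 750.
Substituting N_2 = 750 - 1.2N_1 into the first: N_1(1 - 1.7·1.2) = 780 - 1.7·750.
So N_1* = -495/-1.04 = 476, and then N_2* = 750 - 1.2·476 = 179.

N_1* ≈ 476, N_2* ≈ 179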